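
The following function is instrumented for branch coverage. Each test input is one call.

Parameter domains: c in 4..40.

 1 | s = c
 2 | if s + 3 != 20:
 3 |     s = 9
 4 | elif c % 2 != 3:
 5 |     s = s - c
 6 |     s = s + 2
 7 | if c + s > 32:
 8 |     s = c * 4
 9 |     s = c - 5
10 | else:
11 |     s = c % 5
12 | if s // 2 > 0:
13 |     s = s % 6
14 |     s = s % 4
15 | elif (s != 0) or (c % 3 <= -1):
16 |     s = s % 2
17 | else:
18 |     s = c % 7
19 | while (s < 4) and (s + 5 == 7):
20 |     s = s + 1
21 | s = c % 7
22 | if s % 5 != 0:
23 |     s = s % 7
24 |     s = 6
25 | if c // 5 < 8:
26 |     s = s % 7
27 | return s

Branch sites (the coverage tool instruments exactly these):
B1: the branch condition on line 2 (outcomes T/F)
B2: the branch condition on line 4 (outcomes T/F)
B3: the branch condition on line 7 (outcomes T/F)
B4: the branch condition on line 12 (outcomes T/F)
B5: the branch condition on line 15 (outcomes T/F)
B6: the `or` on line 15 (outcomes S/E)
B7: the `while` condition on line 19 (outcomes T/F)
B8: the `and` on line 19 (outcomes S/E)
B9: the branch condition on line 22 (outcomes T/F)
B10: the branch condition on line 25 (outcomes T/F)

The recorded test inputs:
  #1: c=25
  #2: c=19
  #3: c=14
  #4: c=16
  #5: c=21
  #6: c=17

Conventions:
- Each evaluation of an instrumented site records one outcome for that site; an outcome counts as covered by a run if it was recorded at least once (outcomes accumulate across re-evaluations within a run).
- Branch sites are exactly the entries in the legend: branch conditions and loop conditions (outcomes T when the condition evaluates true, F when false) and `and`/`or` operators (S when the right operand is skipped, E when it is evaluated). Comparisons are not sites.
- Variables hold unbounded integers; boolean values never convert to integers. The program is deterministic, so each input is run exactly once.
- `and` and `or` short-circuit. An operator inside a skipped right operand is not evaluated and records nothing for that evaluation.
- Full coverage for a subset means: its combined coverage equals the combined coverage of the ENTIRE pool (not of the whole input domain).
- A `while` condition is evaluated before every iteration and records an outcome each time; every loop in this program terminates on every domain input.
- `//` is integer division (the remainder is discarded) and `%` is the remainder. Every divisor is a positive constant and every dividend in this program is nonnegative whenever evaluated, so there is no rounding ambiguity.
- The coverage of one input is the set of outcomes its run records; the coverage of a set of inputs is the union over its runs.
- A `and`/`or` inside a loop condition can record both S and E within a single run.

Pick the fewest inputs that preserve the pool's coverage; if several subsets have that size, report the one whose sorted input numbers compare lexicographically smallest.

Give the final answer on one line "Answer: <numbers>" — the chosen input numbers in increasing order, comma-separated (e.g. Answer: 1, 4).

run #1 (c=25) runs B1->T, B3->T, B4->T, B8->E, B7->T, B8->E, B7->F, B9->T, B10->T; records B1=T, B3=T, B4=T, B7=T, B7=F, B8=E, B9=T, B10=T
run #2 (c=19) runs B1->T, B3->F, B4->T, B8->E, B7->F, B9->F, B10->T; records B1=T, B3=F, B4=T, B7=F, B8=E, B9=F, B10=T
run #3 (c=14) runs B1->T, B3->F, B4->T, B8->E, B7->F, B9->F, B10->T; records B1=T, B3=F, B4=T, B7=F, B8=E, B9=F, B10=T
run #4 (c=16) runs B1->T, B3->F, B4->F, B6->S, B5->T, B8->E, B7->F, B9->T, B10->T; records B1=T, B3=F, B4=F, B5=T, B6=S, B7=F, B8=E, B9=T, B10=T
run #5 (c=21) runs B1->T, B3->F, B4->F, B6->S, B5->T, B8->E, B7->F, B9->F, B10->T; records B1=T, B3=F, B4=F, B5=T, B6=S, B7=F, B8=E, B9=F, B10=T
run #6 (c=17) runs B1->F, B2->T, B3->F, B4->T, B8->E, B7->T, B8->E, B7->F, B9->T, B10->T; records B1=F, B2=T, B3=F, B4=T, B7=T, B7=F, B8=E, B9=T, B10=T
union over all inputs: B1=T, B1=F, B2=T, B3=T, B3=F, B4=T, B4=F, B5=T, B6=S, B7=T, B7=F, B8=E, B9=T, B9=F, B10=T (15 outcomes)
checked all size-1 subsets: none covers 15 outcomes (max 9/15)
checked all size-2 subsets: none covers 15 outcomes (max 14/15)
the canonical winner is {1, 5, 6}: size 3, full 15-outcome coverage, earliest index list among size-3 covers

Answer: 1, 5, 6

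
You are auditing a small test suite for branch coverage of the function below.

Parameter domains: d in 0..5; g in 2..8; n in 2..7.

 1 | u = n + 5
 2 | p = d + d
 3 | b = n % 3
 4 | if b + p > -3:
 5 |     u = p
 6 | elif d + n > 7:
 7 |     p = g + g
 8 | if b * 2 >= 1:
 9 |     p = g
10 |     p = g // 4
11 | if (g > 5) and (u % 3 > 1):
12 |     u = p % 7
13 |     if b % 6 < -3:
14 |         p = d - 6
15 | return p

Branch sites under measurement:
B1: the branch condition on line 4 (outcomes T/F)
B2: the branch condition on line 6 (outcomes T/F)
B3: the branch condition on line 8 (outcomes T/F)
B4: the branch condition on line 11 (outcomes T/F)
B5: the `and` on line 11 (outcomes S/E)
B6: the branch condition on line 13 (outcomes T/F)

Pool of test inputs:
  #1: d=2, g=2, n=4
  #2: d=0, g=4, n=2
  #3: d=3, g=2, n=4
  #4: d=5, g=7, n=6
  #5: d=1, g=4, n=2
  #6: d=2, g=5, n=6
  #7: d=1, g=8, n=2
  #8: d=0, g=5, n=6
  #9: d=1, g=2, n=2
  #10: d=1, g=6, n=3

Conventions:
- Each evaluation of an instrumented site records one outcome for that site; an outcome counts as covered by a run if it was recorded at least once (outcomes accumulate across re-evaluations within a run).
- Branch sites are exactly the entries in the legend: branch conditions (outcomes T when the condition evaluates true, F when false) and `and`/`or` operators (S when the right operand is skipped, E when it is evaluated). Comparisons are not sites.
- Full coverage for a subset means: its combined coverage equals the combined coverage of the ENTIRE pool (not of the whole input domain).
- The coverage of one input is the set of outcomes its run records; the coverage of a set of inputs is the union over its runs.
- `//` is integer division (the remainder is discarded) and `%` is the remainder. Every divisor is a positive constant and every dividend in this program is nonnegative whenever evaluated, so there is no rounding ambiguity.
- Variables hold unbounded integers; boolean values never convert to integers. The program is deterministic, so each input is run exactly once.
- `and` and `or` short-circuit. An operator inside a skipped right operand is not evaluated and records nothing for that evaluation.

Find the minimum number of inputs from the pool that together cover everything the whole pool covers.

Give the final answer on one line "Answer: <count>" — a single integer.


input #1 (d=2, g=2, n=4): events B1->T, B3->T, B5->S, B4->F; covers B1=T, B3=T, B4=F, B5=S
input #2 (d=0, g=4, n=2): events B1->T, B3->T, B5->S, B4->F; covers B1=T, B3=T, B4=F, B5=S
input #3 (d=3, g=2, n=4): events B1->T, B3->T, B5->S, B4->F; covers B1=T, B3=T, B4=F, B5=S
input #4 (d=5, g=7, n=6): events B1->T, B3->F, B5->E, B4->F; covers B1=T, B3=F, B4=F, B5=E
input #5 (d=1, g=4, n=2): events B1->T, B3->T, B5->S, B4->F; covers B1=T, B3=T, B4=F, B5=S
input #6 (d=2, g=5, n=6): events B1->T, B3->F, B5->S, B4->F; covers B1=T, B3=F, B4=F, B5=S
input #7 (d=1, g=8, n=2): events B1->T, B3->T, B5->E, B4->T, B6->F; covers B1=T, B3=T, B4=T, B5=E, B6=F
input #8 (d=0, g=5, n=6): events B1->T, B3->F, B5->S, B4->F; covers B1=T, B3=F, B4=F, B5=S
input #9 (d=1, g=2, n=2): events B1->T, B3->T, B5->S, B4->F; covers B1=T, B3=T, B4=F, B5=S
input #10 (d=1, g=6, n=3): events B1->T, B3->F, B5->E, B4->T, B6->F; covers B1=T, B3=F, B4=T, B5=E, B6=F
union over all inputs: B1=T, B3=T, B3=F, B4=T, B4=F, B5=S, B5=E, B6=F (8 outcomes)
every size-1 subset falls short of the 8 outcomes (best: 5/8)
size 2: inputs {1, 10} cover all 8 outcomes, and no lexicographically smaller subset of this size does
Answer: 2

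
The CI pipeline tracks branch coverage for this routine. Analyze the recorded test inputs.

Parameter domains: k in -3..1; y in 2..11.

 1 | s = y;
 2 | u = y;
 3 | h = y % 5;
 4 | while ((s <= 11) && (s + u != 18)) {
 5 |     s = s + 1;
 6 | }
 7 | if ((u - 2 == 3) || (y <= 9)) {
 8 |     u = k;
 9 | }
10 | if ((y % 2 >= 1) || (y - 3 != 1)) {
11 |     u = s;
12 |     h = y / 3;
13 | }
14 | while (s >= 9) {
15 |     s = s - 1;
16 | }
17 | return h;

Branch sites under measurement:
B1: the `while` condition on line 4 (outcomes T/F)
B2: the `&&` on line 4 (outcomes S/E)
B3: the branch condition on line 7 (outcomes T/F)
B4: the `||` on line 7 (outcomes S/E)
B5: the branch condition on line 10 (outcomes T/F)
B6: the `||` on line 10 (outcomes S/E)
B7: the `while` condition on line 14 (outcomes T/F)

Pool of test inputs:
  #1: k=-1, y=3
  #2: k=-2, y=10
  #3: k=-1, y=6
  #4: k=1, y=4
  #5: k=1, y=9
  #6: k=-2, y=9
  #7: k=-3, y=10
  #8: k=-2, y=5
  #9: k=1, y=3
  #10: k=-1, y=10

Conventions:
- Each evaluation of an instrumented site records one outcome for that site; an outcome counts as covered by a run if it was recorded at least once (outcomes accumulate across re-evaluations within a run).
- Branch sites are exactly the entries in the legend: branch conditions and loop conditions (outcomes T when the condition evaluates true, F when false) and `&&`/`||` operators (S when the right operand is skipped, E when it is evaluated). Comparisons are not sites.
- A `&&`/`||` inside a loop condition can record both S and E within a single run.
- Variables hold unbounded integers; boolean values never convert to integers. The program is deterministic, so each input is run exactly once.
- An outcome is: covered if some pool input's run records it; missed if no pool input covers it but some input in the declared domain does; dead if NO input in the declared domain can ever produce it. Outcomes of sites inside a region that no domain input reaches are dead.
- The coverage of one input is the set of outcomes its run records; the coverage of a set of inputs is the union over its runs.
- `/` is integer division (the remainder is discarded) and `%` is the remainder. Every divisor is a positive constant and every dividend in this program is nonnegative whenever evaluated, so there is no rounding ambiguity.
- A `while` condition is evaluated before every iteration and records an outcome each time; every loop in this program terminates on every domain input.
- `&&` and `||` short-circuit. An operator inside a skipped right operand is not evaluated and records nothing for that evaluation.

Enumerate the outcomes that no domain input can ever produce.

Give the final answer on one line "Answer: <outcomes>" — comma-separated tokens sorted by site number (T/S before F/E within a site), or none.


checking every outcome against all 50 domain inputs:
  reachable outcomes have witnesses, e.g. B1=T (e.g. k=-3, y=2), B1=F (e.g. k=-3, y=2), B2=S (e.g. k=-3, y=2), B2=E (e.g. k=-3, y=2)
Answer: none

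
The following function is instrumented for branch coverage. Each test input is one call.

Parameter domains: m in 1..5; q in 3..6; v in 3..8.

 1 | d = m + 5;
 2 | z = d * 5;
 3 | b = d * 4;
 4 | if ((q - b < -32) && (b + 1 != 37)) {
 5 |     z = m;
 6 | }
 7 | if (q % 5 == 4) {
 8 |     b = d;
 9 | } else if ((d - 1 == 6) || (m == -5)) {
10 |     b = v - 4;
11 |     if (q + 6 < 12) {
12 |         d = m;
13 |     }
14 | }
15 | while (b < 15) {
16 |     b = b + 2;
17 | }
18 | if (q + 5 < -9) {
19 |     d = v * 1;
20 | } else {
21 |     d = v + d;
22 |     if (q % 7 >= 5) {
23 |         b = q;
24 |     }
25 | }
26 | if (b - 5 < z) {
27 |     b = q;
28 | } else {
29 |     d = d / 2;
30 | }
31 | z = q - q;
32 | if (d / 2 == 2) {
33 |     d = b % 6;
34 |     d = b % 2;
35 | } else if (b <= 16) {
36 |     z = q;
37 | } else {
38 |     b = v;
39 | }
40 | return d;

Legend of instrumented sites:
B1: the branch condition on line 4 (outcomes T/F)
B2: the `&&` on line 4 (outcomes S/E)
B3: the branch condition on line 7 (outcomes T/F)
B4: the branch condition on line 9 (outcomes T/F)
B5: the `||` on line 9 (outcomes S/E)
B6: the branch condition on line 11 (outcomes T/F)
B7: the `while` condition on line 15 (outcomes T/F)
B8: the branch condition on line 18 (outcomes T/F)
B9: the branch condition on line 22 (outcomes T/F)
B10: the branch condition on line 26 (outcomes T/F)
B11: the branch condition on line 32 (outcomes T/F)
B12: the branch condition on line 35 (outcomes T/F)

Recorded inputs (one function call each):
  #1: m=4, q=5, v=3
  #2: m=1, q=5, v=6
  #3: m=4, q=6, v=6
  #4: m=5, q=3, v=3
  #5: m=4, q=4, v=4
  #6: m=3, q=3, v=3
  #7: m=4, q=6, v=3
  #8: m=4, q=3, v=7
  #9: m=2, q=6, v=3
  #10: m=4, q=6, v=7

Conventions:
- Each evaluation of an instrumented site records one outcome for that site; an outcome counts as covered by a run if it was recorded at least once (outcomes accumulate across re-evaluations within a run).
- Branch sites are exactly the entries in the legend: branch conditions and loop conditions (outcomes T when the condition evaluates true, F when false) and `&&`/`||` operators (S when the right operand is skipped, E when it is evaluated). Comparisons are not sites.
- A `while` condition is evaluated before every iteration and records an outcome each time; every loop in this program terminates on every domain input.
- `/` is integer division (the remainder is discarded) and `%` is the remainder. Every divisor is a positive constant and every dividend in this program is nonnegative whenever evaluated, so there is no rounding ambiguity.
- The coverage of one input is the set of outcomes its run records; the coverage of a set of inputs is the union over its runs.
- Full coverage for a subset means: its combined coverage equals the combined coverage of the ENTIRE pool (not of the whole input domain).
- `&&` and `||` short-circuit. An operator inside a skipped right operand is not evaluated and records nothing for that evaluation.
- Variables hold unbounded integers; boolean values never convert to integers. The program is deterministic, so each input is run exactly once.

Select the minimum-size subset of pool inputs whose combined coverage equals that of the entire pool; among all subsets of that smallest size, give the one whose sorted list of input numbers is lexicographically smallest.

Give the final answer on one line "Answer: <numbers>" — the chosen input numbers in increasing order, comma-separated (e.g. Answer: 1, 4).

input #1, m=4, q=5, v=3: outcomes B1=F, B2=S, B3=F, B4=F, B5=E, B7=F, B8=F, B9=T, B10=T, B11=F, B12=T
input #2, m=1, q=5, v=6: outcomes B1=F, B2=S, B3=F, B4=F, B5=E, B7=F, B8=F, B9=T, B10=T, B11=F, B12=T
input #3, m=4, q=6, v=6: outcomes B1=F, B2=S, B3=F, B4=F, B5=E, B7=F, B8=F, B9=T, B10=T, B11=F, B12=T
input #4, m=5, q=3, v=3: outcomes B1=T, B2=E, B3=F, B4=F, B5=E, B7=F, B8=F, B9=F, B10=F, B11=F, B12=F
input #5, m=4, q=4, v=4: outcomes B1=F, B2=S, B3=T, B7=T, B7=F, B8=F, B9=F, B10=T, B11=F, B12=T
input #6, m=3, q=3, v=3: outcomes B1=F, B2=S, B3=F, B4=F, B5=E, B7=F, B8=F, B9=F, B10=T, B11=F, B12=T
input #7, m=4, q=6, v=3: outcomes B1=F, B2=S, B3=F, B4=F, B5=E, B7=F, B8=F, B9=T, B10=T, B11=F, B12=T
input #8, m=4, q=3, v=7: outcomes B1=F, B2=E, B3=F, B4=F, B5=E, B7=F, B8=F, B9=F, B10=T, B11=F, B12=T
input #9, m=2, q=6, v=3: outcomes B1=F, B2=S, B3=F, B4=T, B5=S, B6=F, B7=T, B7=F, B8=F, B9=T, B10=T, B11=F, B12=T
input #10, m=4, q=6, v=7: outcomes B1=F, B2=S, B3=F, B4=F, B5=E, B7=F, B8=F, B9=T, B10=T, B11=F, B12=T
together the pool reaches 21 outcomes: B1=T, B1=F, B2=S, B2=E, B3=T, B3=F, B4=T, B4=F, B5=S, B5=E, B6=F, B7=T, B7=F, B8=F, B9=T, B9=F, B10=T, B10=F, B11=F, B12=T, B12=F
size 1 is not enough: best union over all size-1 subsets is 13/21
size 2 is not enough: best union over all size-2 subsets is 20/21
inputs {4, 5, 9} (size 3) cover everything; no size-3 subset with a lexicographically smaller index list covers all 21

Answer: 4, 5, 9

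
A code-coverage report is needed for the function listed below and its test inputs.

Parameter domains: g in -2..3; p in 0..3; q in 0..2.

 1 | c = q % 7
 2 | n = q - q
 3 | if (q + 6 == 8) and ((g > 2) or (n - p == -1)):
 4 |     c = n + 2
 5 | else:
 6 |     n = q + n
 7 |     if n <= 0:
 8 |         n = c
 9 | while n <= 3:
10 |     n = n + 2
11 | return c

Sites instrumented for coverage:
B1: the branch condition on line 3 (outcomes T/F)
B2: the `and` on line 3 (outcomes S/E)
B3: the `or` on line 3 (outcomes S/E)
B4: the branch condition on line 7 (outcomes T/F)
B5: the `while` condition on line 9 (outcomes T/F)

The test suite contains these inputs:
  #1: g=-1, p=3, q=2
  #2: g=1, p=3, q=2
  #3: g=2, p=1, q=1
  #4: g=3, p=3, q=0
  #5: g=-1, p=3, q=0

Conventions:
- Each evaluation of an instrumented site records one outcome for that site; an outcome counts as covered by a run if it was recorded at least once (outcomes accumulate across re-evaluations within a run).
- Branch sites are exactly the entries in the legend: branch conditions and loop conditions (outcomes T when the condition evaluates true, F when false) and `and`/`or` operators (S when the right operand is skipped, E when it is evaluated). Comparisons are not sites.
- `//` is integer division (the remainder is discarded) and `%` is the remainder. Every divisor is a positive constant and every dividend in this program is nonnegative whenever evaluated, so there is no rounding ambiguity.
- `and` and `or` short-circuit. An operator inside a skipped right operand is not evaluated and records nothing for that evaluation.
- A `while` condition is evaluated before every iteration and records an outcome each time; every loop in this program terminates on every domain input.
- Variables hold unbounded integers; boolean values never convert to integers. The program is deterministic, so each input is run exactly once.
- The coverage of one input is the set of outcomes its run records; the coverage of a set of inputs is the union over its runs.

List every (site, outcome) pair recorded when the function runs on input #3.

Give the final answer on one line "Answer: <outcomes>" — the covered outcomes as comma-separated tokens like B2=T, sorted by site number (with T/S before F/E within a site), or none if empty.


Tracing the run of input #3 (g=2, p=1, q=1):
  B2->S, B1->F, B4->F, B5->T, B5->T, B5->F
as a set, this run covers: B1=F, B2=S, B4=F, B5=T, B5=F
Answer: B1=F, B2=S, B4=F, B5=T, B5=F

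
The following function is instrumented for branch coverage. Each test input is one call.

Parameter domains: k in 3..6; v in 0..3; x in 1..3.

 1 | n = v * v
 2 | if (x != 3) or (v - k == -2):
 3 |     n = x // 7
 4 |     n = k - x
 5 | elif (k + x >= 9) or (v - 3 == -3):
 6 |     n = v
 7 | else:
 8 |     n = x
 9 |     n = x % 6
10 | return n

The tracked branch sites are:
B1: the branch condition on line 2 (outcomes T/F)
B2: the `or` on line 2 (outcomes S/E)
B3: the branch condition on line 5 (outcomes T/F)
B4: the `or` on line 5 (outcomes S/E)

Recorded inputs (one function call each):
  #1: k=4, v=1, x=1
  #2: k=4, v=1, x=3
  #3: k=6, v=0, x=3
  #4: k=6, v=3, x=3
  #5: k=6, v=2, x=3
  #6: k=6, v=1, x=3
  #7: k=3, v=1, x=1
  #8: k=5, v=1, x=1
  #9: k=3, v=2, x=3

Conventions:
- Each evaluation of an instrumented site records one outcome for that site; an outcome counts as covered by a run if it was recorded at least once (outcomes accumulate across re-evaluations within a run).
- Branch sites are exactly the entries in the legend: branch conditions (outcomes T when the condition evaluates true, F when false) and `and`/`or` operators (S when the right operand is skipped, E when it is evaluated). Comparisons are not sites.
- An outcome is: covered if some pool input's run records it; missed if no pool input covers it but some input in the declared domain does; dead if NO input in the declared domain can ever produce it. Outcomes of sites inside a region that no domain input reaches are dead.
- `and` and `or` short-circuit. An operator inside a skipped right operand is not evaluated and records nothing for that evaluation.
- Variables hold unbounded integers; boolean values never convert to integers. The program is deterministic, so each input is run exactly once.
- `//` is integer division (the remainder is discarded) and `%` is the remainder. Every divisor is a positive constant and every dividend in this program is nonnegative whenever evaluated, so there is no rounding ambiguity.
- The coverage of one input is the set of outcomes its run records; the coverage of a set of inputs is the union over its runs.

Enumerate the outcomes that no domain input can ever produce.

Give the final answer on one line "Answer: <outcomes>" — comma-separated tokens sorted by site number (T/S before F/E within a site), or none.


exhaustive pass over the 48-input domain:
  reachable outcomes have witnesses, e.g. B1=T (e.g. k=3, v=0, x=1), B1=F (e.g. k=3, v=0, x=3), B2=S (e.g. k=3, v=0, x=1), B2=E (e.g. k=3, v=0, x=3)
Answer: none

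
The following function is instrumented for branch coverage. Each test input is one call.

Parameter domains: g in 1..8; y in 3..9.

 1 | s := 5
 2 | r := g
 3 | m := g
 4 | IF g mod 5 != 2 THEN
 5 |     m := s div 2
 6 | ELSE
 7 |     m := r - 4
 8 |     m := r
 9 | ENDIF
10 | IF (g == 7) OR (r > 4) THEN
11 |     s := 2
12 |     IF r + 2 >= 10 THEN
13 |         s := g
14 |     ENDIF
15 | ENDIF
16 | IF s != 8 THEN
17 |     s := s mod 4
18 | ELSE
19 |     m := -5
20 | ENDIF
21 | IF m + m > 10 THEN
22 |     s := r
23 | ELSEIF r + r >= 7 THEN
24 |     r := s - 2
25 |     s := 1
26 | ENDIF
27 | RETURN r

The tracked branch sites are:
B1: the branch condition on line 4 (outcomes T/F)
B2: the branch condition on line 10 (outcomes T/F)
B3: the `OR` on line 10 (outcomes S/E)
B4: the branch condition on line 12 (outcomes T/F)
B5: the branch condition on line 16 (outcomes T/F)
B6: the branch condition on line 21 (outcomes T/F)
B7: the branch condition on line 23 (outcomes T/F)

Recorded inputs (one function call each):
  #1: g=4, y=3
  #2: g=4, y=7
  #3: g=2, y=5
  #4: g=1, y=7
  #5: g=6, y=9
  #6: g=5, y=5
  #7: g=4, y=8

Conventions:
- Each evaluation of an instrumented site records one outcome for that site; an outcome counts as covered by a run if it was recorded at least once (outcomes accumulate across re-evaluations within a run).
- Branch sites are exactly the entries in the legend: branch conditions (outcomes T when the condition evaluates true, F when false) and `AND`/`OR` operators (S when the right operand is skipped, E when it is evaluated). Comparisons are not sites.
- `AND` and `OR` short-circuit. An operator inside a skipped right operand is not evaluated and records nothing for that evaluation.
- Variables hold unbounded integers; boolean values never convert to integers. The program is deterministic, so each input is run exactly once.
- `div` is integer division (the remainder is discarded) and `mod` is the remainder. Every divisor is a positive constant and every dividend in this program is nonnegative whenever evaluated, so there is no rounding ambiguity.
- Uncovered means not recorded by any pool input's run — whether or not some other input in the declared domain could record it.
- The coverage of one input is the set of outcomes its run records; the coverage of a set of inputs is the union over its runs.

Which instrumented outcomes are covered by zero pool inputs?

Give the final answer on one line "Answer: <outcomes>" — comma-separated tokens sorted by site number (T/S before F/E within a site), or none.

run #1 (g=4, y=3) runs B1->T, B3->E, B2->F, B5->T, B6->F, B7->T; records B1=T, B2=F, B3=E, B5=T, B6=F, B7=T
run #2 (g=4, y=7) runs B1->T, B3->E, B2->F, B5->T, B6->F, B7->T; records B1=T, B2=F, B3=E, B5=T, B6=F, B7=T
run #3 (g=2, y=5) runs B1->F, B3->E, B2->F, B5->T, B6->F, B7->F; records B1=F, B2=F, B3=E, B5=T, B6=F, B7=F
run #4 (g=1, y=7) runs B1->T, B3->E, B2->F, B5->T, B6->F, B7->F; records B1=T, B2=F, B3=E, B5=T, B6=F, B7=F
run #5 (g=6, y=9) runs B1->T, B3->E, B2->T, B4->F, B5->T, B6->F, B7->T; records B1=T, B2=T, B3=E, B4=F, B5=T, B6=F, B7=T
run #6 (g=5, y=5) runs B1->T, B3->E, B2->T, B4->F, B5->T, B6->F, B7->T; records B1=T, B2=T, B3=E, B4=F, B5=T, B6=F, B7=T
run #7 (g=4, y=8) runs B1->T, B3->E, B2->F, B5->T, B6->F, B7->T; records B1=T, B2=F, B3=E, B5=T, B6=F, B7=T
union over the pool: B1=T, B1=F, B2=T, B2=F, B3=E, B4=F, B5=T, B6=F, B7=T, B7=F
uncovered (4 of 14): B3=S, B4=T, B5=F, B6=T

Answer: B3=S, B4=T, B5=F, B6=T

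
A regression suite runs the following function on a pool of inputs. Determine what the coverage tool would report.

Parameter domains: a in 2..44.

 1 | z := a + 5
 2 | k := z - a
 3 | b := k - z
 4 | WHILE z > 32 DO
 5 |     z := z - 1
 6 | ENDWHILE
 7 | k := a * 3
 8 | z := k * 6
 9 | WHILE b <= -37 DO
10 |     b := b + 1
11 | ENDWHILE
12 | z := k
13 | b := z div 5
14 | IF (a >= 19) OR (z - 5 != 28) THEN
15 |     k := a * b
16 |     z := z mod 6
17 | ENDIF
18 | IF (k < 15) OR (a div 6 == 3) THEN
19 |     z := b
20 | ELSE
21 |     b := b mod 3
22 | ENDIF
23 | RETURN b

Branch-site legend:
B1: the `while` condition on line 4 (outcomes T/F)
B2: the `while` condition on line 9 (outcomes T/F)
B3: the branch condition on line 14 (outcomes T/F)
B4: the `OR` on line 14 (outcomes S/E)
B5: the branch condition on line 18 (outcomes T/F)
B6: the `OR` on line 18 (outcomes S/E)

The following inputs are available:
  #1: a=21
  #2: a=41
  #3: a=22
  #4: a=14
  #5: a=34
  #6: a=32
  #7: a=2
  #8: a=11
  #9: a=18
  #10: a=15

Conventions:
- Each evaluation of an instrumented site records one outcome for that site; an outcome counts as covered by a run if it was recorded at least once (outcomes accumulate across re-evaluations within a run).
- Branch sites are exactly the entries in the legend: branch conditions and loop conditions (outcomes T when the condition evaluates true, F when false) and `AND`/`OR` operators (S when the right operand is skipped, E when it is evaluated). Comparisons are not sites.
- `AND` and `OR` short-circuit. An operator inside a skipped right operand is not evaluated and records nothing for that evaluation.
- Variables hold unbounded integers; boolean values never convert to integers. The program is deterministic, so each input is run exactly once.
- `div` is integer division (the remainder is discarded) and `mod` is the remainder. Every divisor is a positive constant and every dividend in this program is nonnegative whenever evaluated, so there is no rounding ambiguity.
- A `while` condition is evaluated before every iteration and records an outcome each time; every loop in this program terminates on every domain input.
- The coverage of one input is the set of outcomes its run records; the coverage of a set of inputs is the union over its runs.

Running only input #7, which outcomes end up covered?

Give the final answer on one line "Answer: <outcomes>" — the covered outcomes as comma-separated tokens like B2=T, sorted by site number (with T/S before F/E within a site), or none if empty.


Running input #7 (a=2), event by event:
  B1->F, B2->F, B4->E, B3->T, B6->S, B5->T
as a set, this run covers: B1=F, B2=F, B3=T, B4=E, B5=T, B6=S
Answer: B1=F, B2=F, B3=T, B4=E, B5=T, B6=S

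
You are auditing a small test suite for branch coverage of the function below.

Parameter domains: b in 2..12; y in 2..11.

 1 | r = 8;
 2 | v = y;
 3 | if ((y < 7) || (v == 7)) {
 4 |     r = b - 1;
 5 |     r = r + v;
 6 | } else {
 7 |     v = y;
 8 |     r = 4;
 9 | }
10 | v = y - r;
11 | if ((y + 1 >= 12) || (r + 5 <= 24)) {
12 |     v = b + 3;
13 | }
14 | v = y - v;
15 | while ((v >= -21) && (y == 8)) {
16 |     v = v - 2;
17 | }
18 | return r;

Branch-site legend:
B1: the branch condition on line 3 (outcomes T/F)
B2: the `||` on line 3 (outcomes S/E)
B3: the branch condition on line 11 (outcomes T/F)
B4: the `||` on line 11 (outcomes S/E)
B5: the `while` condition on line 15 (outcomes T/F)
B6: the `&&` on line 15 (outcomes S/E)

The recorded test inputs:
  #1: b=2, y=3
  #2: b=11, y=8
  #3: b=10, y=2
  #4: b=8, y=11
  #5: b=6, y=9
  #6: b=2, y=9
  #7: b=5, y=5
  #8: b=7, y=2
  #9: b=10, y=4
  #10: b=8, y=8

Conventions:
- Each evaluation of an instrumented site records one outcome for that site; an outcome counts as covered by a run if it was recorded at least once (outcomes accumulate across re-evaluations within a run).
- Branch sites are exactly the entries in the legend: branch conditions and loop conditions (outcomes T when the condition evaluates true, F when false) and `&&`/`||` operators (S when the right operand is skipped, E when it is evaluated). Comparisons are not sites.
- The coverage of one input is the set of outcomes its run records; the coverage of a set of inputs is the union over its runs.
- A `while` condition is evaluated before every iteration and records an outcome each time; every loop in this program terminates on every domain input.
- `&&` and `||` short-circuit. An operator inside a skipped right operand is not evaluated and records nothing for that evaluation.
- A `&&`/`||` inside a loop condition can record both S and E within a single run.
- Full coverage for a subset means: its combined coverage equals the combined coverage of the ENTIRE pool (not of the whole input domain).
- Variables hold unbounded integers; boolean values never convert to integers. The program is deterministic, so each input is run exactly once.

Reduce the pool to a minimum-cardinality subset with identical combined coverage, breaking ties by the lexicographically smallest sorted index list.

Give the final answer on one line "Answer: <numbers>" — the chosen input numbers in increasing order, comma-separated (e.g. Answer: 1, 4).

#1 (b=2, y=3) -> B2->S, B1->T, B4->E, B3->T, B6->E, B5->F; covered: B1=T, B2=S, B3=T, B4=E, B5=F, B6=E
#2 (b=11, y=8) -> B2->E, B1->F, B4->E, B3->T, B6->E, B5->T, B6->E, B5->T, B6->E, B5->T, B6->E, B5->T, B6->E, B5->T, ...; covered: B1=F, B2=E, B3=T, B4=E, B5=T, B5=F, B6=S, B6=E
#3 (b=10, y=2) -> B2->S, B1->T, B4->E, B3->T, B6->E, B5->F; covered: B1=T, B2=S, B3=T, B4=E, B5=F, B6=E
#4 (b=8, y=11) -> B2->E, B1->F, B4->S, B3->T, B6->E, B5->F; covered: B1=F, B2=E, B3=T, B4=S, B5=F, B6=E
#5 (b=6, y=9) -> B2->E, B1->F, B4->E, B3->T, B6->E, B5->F; covered: B1=F, B2=E, B3=T, B4=E, B5=F, B6=E
#6 (b=2, y=9) -> B2->E, B1->F, B4->E, B3->T, B6->E, B5->F; covered: B1=F, B2=E, B3=T, B4=E, B5=F, B6=E
#7 (b=5, y=5) -> B2->S, B1->T, B4->E, B3->T, B6->E, B5->F; covered: B1=T, B2=S, B3=T, B4=E, B5=F, B6=E
#8 (b=7, y=2) -> B2->S, B1->T, B4->E, B3->T, B6->E, B5->F; covered: B1=T, B2=S, B3=T, B4=E, B5=F, B6=E
#9 (b=10, y=4) -> B2->S, B1->T, B4->E, B3->T, B6->E, B5->F; covered: B1=T, B2=S, B3=T, B4=E, B5=F, B6=E
#10 (b=8, y=8) -> B2->E, B1->F, B4->E, B3->T, B6->E, B5->T, B6->E, B5->T, B6->E, B5->T, B6->E, B5->T, B6->E, B5->T, ...; covered: B1=F, B2=E, B3=T, B4=E, B5=T, B5=F, B6=S, B6=E
union over all inputs: B1=T, B1=F, B2=S, B2=E, B3=T, B4=S, B4=E, B5=T, B5=F, B6=S, B6=E (11 outcomes)
checked all size-1 subsets: none covers 11 outcomes (max 8/11)
checked all size-2 subsets: none covers 11 outcomes (max 10/11)
size 3: inputs {1, 2, 4} cover all 11 outcomes, and no lexicographically smaller subset of this size does

Answer: 1, 2, 4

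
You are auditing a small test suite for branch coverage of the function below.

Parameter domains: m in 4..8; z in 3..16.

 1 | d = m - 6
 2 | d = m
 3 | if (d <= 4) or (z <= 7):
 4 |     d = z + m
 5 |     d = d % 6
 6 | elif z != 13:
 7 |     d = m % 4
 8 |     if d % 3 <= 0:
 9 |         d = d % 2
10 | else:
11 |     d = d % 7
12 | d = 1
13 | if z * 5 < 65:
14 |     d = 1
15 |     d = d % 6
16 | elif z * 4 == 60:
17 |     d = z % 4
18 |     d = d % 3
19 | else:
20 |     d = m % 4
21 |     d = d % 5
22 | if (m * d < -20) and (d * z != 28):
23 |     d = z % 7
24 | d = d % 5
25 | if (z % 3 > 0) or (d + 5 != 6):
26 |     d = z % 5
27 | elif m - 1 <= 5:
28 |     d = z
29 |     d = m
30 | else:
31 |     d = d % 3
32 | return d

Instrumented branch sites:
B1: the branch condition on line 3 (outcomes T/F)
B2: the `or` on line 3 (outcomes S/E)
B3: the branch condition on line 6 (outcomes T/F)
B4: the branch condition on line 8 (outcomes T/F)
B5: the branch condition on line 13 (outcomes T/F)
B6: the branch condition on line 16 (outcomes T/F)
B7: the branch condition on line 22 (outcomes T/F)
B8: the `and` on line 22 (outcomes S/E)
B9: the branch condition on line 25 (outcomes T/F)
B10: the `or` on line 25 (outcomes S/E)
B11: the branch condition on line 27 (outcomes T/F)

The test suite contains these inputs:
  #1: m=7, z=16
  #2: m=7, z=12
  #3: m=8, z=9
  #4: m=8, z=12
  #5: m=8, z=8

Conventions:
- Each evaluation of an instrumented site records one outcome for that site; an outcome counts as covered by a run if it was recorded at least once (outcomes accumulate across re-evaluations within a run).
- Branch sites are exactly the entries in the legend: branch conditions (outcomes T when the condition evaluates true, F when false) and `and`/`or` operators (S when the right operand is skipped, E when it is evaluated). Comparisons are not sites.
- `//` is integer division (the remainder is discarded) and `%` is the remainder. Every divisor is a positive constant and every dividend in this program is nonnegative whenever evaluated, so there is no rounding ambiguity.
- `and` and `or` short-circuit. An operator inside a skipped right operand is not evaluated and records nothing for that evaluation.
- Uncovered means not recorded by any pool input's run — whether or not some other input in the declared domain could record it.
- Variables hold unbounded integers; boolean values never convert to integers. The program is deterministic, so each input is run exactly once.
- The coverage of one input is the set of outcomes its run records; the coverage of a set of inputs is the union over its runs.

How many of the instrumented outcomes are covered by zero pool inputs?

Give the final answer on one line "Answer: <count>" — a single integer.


input #1 (m=7, z=16): events B2->E, B1->F, B3->T, B4->T, B5->F, B6->F, B8->S, B7->F, B10->S, B9->T; covers B1=F, B2=E, B3=T, B4=T, B5=F, B6=F, B7=F, B8=S, B9=T, B10=S
input #2 (m=7, z=12): events B2->E, B1->F, B3->T, B4->T, B5->T, B8->S, B7->F, B10->E, B9->F, B11->F; covers B1=F, B2=E, B3=T, B4=T, B5=T, B7=F, B8=S, B9=F, B10=E, B11=F
input #3 (m=8, z=9): events B2->E, B1->F, B3->T, B4->T, B5->T, B8->S, B7->F, B10->E, B9->F, B11->F; covers B1=F, B2=E, B3=T, B4=T, B5=T, B7=F, B8=S, B9=F, B10=E, B11=F
input #4 (m=8, z=12): events B2->E, B1->F, B3->T, B4->T, B5->T, B8->S, B7->F, B10->E, B9->F, B11->F; covers B1=F, B2=E, B3=T, B4=T, B5=T, B7=F, B8=S, B9=F, B10=E, B11=F
input #5 (m=8, z=8): events B2->E, B1->F, B3->T, B4->T, B5->T, B8->S, B7->F, B10->S, B9->T; covers B1=F, B2=E, B3=T, B4=T, B5=T, B7=F, B8=S, B9=T, B10=S
union over the pool: B1=F, B2=E, B3=T, B4=T, B5=T, B5=F, B6=F, B7=F, B8=S, B9=T, B9=F, B10=S, B10=E, B11=F
uncovered (8 of 22): B1=T, B2=S, B3=F, B4=F, B6=T, B7=T, B8=E, B11=T
Answer: 8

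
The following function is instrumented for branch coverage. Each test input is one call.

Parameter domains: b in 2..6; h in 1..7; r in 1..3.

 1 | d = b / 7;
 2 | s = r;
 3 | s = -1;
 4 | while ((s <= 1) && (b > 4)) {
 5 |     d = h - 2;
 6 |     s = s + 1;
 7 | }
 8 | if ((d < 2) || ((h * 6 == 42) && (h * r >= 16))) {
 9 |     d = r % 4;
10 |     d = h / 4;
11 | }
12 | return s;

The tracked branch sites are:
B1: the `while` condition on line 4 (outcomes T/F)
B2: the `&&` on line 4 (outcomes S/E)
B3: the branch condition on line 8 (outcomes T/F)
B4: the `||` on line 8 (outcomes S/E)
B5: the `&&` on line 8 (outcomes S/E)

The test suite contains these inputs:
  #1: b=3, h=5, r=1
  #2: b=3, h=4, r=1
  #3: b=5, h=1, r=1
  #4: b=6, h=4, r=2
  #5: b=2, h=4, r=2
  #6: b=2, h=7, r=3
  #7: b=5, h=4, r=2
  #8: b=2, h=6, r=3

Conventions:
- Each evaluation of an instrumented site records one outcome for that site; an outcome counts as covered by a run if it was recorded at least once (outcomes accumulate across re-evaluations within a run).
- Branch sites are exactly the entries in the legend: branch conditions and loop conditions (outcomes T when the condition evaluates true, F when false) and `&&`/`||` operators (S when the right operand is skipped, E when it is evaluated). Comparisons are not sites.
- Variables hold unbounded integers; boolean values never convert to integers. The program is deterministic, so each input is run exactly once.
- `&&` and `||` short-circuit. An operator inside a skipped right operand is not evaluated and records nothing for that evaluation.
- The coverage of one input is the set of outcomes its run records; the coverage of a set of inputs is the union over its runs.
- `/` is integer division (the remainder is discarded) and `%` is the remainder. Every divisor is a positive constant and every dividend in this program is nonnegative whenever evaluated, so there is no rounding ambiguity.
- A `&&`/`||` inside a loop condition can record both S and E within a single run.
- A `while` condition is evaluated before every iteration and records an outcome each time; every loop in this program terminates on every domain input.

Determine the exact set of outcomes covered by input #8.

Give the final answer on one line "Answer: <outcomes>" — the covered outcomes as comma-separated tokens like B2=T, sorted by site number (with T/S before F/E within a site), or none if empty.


Running input #8 (b=2, h=6, r=3), event by event:
  B2->E, B1->F, B4->S, B3->T
deduplicating events, the covered set is: B1=F, B2=E, B3=T, B4=S
Answer: B1=F, B2=E, B3=T, B4=S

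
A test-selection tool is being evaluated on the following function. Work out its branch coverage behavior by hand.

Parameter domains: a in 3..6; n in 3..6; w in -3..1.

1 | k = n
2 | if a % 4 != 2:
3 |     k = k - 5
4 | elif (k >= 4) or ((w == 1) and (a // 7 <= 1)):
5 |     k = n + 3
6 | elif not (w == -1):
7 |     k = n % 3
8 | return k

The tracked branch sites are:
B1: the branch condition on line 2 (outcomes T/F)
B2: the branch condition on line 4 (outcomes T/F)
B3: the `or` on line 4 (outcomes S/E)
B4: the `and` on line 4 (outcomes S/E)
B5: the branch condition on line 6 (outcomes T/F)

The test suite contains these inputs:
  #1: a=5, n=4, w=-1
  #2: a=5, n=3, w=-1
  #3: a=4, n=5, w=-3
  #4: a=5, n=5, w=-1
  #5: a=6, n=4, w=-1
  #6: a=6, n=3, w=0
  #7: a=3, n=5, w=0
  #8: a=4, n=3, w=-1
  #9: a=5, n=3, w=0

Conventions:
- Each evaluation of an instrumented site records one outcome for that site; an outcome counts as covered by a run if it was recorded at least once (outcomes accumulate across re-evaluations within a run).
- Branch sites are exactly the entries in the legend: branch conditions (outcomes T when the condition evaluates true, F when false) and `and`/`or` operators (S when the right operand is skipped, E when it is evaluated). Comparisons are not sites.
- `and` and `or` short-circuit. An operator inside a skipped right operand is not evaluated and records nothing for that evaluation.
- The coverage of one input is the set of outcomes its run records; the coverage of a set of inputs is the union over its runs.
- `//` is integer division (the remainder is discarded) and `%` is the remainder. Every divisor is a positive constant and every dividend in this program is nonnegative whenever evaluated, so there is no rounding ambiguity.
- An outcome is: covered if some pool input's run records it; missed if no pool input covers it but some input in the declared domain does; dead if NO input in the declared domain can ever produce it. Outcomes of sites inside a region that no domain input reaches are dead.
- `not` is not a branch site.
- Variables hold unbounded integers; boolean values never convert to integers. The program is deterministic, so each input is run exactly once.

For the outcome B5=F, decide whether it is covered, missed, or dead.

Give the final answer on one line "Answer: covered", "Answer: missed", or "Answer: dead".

no pool input records B5=F
but domain input (a=6, n=3, w=-1) does record it -> reachable, so missed

Answer: missed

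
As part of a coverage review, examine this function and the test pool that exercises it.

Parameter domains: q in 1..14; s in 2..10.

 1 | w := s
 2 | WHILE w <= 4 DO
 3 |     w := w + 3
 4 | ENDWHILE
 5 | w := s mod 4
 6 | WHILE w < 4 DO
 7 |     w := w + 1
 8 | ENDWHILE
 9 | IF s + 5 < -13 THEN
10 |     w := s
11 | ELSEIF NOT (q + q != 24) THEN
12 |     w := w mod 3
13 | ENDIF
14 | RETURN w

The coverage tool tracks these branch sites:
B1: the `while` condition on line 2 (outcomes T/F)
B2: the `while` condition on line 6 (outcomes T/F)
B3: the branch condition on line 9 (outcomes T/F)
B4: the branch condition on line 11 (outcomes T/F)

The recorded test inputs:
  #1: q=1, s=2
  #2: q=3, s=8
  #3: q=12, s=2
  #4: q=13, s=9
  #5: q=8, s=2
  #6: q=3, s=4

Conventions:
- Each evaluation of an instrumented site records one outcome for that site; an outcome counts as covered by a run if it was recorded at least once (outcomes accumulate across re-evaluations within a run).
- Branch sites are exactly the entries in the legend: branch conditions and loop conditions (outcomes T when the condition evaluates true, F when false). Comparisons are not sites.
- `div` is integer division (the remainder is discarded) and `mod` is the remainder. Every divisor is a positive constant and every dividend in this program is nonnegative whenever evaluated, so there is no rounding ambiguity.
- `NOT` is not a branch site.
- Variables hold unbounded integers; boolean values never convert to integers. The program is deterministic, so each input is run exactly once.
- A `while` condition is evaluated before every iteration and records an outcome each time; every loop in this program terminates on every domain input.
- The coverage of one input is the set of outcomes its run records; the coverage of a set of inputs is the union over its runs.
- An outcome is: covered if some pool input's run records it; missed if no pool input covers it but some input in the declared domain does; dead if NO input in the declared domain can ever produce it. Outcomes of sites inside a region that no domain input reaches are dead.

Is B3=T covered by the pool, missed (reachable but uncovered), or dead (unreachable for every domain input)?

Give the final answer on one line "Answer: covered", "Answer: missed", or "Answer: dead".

no pool input records B3=T
checking all 126 inputs in the declared domain: B3=T is never recorded -> dead

Answer: dead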